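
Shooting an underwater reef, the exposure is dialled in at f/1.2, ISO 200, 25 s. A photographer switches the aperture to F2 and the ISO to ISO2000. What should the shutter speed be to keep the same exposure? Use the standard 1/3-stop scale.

Aperture: f/1.2 → f/1.4 → f/1.6 → f/1.8 → f/2 — 1 1/3 stops smaller aperture (darker).
ISO: 200 → 250 → 320 → 400 → 500 → 640 → 800 → 1000 → 1250 → 1600 → 2000 — 3 1/3 stops higher (brighter).
Net change so far: 2 stops brighter. Offset with the shutter speed: 25 → 20 → 15 → 13 → 10 → 8 → 6.

6 s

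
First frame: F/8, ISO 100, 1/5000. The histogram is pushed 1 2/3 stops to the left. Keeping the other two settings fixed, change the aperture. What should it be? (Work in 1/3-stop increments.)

Underexposed by 1 2/3 stops → need 1 2/3 stops brighter.
Aperture: f/8 → f/7.1 → f/6.3 → f/5.6 → f/5 → f/4.5.

f/4.5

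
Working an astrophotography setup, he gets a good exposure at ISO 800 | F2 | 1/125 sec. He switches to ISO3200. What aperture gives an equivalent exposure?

ISO: 800 → 1600 → 3200 — 2 stops higher (brighter).
Need 2 stops darker from the aperture: f/2 → f/2.8 → f/4.

f/4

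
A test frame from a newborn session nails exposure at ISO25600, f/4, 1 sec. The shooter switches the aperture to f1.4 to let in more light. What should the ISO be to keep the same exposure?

Aperture: f/4 → f/2.8 → f/2 → f/1.4 — 3 stops wider (brighter).
Need 3 stops darker from the ISO: 25600 → 12800 → 6400 → 3200.

ISO 3200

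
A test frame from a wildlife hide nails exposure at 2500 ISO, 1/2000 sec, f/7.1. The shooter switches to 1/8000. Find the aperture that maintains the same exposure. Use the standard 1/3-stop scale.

Shutter speed: 1/2000 → 1/2500 → 1/3200 → 1/4000 → 1/5000 → 1/6400 → 1/8000 — 2 stops faster (darker).
Need 2 stops brighter from the aperture: f/7.1 → f/6.3 → f/5.6 → f/5 → f/4.5 → f/4 → f/3.5.

f/3.5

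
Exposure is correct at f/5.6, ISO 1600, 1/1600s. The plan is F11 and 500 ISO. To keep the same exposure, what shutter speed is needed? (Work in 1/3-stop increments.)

Aperture: f/5.6 → f/6.3 → f/7.1 → f/8 → f/9 → f/10 → f/11 — 2 stops stopped down (darker).
ISO: 1600 → 1250 → 1000 → 800 → 640 → 500 — 1 2/3 stops lower (darker).
Net change so far: 3 2/3 stops darker. Offset with the shutter speed: 1/1600 → 1/1250 → 1/1000 → 1/800 → 1/640 → 1/500 → 1/400 → 1/320 → 1/250 → 1/200 → 1/160 → 1/125.

1/125s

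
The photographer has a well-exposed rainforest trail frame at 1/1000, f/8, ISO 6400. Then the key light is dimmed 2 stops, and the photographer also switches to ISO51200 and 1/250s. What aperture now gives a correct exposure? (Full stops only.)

Scene light: 2 stops darker.
ISO: 6400 → 12800 → 25600 → 51200 — 3 stops raised (brighter).
Shutter speed: 1/1000 → 1/500 → 1/250 — 2 stops longer (brighter).
Net so far: 3 stops brighter. Aperture: f/8 → f/11 → f/16 → f/22.

f/22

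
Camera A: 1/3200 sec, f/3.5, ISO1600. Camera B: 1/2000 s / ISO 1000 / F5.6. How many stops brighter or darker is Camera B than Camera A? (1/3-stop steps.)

1 1/3 stops darker

Aperture: f/3.5 → f/4 → f/4.5 → f/5 → f/5.6 — 1 1/3 stops narrower (darker).
Shutter speed: 1/3200 → 1/2500 → 1/2000 — 2/3 stop longer (brighter).
ISO: 1600 → 1250 → 1000 — 2/3 stop dropped (darker).
Net: −1 1/3 +2/3 −2/3 = −1 1/3 stops.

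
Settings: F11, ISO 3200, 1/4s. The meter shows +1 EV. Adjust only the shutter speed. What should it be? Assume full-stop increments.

1/8s

Overexposed by 1 stop → need 1 stop darker.
Shutter speed: 1/4 → 1/8.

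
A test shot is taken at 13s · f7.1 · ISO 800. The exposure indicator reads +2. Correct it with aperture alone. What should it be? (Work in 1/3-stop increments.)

f/14

Overexposed by 2 stops → need 2 stops darker.
Aperture: f/7.1 → f/8 → f/9 → f/10 → f/11 → f/13 → f/14.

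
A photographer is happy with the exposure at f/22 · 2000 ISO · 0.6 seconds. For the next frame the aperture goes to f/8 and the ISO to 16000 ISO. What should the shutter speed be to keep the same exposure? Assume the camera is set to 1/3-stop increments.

1/100s

Aperture: f/22 → f/20 → f/18 → f/16 → f/14 → f/13 → f/11 → f/10 → f/9 → f/8 — 3 stops larger aperture (brighter).
ISO: 2000 → 2500 → 3200 → 4000 → 5000 → 6400 → 8000 → 10000 → 12800 → 16000 — 3 stops raised (brighter).
Net change so far: 6 stops brighter. Offset with the shutter speed: 0.6 → 0.5 → 0.4 → 0.3 → 1/4 → 1/5 → 1/6 → 1/8 → 1/10 → 1/13 → 1/15 → 1/20 → 1/25 → 1/30 → 1/40 → 1/50 → 1/60 → 1/80 → 1/100.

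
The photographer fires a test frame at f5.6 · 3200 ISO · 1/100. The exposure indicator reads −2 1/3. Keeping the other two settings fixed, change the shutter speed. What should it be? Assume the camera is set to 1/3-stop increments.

1/20s

Underexposed by 2 1/3 stops → need 2 1/3 stops brighter.
Shutter speed: 1/100 → 1/80 → 1/60 → 1/50 → 1/40 → 1/30 → 1/25 → 1/20.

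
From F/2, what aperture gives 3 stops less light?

f/5.6

Aperture: f/2 → f/2.8 → f/4 → f/5.6 — 3 stops narrower (darker).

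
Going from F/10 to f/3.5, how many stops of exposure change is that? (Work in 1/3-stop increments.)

3 stops

f/10 → f/9 → f/8 → f/7.1 → f/6.3 → f/5.6 → f/5 → f/4.5 → f/4 → f/3.5 — count the steps: 9 third-stops = 3 stops.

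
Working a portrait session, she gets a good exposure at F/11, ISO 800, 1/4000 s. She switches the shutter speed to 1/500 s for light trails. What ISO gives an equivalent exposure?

ISO 100

Shutter speed: 1/4000 → 1/2000 → 1/1000 → 1/500 — 3 stops slower (brighter).
Need 3 stops darker from the ISO: 800 → 400 → 200 → 100.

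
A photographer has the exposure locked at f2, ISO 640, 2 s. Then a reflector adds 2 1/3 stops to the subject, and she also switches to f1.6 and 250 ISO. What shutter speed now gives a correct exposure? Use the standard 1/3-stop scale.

0.6 s

Scene light: 2 1/3 stops brighter.
Aperture: f/2 → f/1.8 → f/1.6 — 2/3 stop larger aperture (brighter).
ISO: 640 → 500 → 400 → 320 → 250 — 1 1/3 stops lower (darker).
Net so far: 1 2/3 stops brighter. Shutter speed: 2 → 1.6 → 1.3 → 1 → 0.8 → 0.6.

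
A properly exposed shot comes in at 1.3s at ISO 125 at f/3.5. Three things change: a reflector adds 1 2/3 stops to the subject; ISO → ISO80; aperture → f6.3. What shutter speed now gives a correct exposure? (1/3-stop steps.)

2 s

Scene light: 1 2/3 stops brighter.
ISO: 125 → 100 → 80 — 2/3 stop lower (darker).
Aperture: f/3.5 → f/4 → f/4.5 → f/5 → f/5.6 → f/6.3 — 1 2/3 stops stopped down (darker).
Net so far: 2/3 stop darker. Shutter speed: 1.3 → 1.6 → 2.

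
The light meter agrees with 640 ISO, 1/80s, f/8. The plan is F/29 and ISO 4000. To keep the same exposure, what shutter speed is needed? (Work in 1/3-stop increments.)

1/40s

Aperture: f/8 → f/9 → f/10 → f/11 → f/13 → f/14 → f/16 → f/18 → f/20 → f/22 → f/25 → f/29 — 3 2/3 stops stopped down (darker).
ISO: 640 → 800 → 1000 → 1250 → 1600 → 2000 → 2500 → 3200 → 4000 — 2 2/3 stops raised (brighter).
Net change so far: 1 stop darker. Offset with the shutter speed: 1/80 → 1/60 → 1/50 → 1/40.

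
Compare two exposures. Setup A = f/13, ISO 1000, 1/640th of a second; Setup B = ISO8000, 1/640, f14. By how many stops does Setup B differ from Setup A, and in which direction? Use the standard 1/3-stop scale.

2 2/3 stops brighter

Aperture: f/13 → f/14 — 1/3 stop smaller aperture (darker).
Shutter speed: unchanged.
ISO: 1000 → 1250 → 1600 → 2000 → 2500 → 3200 → 4000 → 5000 → 6400 → 8000 — 3 stops higher (brighter).
Net: −1/3 +3 = +2 2/3 stops.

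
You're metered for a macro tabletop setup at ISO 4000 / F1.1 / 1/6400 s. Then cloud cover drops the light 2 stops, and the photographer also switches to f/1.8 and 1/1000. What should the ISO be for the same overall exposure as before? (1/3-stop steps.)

ISO 6400

Scene light: 2 stops darker.
Aperture: f/1.1 → f/1.2 → f/1.4 → f/1.6 → f/1.8 — 1 1/3 stops narrower (darker).
Shutter speed: 1/6400 → 1/5000 → 1/4000 → 1/3200 → 1/2500 → 1/2000 → 1/1600 → 1/1250 → 1/1000 — 2 2/3 stops slower (brighter).
Net so far: 2/3 stop darker. ISO: 4000 → 5000 → 6400.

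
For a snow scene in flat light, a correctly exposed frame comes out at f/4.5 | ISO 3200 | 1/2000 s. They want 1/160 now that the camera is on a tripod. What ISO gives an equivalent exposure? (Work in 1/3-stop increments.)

ISO 250

Shutter speed: 1/2000 → 1/1600 → 1/1250 → 1/1000 → 1/800 → 1/640 → 1/500 → 1/400 → 1/320 → 1/250 → 1/200 → 1/160 — 3 2/3 stops slower (brighter).
Need 3 2/3 stops darker from the ISO: 3200 → 2500 → 2000 → 1600 → 1250 → 1000 → 800 → 640 → 500 → 400 → 320 → 250.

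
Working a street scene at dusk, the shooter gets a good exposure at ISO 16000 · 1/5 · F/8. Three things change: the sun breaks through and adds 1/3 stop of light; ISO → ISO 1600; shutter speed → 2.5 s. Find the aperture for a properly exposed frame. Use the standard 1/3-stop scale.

f/10

Scene light: 1/3 stop brighter.
ISO: 16000 → 12800 → 10000 → 8000 → 6400 → 5000 → 4000 → 3200 → 2500 → 2000 → 1600 — 3 1/3 stops dropped (darker).
Shutter speed: 1/5 → 1/4 → 0.3 → 0.4 → 0.5 → 0.6 → 0.8 → 1 → 1.3 → 1.6 → 2 → 2.5 — 3 2/3 stops slower (brighter).
Net so far: 2/3 stop brighter. Aperture: f/8 → f/9 → f/10.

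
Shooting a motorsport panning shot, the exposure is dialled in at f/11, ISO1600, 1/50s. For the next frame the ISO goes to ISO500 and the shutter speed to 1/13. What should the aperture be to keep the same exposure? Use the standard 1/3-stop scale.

ISO: 1600 → 1250 → 1000 → 800 → 640 → 500 — 1 2/3 stops lower (darker).
Shutter speed: 1/50 → 1/40 → 1/30 → 1/25 → 1/20 → 1/15 → 1/13 — 2 stops longer (brighter).
Net change so far: 1/3 stop brighter. Offset with the aperture: f/11 → f/13.

f/13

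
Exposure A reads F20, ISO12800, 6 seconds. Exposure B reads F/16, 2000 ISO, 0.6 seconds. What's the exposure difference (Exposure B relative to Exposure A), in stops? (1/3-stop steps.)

5 1/3 stops darker

Aperture: f/20 → f/18 → f/16 — 2/3 stop larger aperture (brighter).
Shutter speed: 6 → 5 → 4 → 3.2 → 2.5 → 2 → 1.6 → 1.3 → 1 → 0.8 → 0.6 — 3 1/3 stops shorter (darker).
ISO: 12800 → 10000 → 8000 → 6400 → 5000 → 4000 → 3200 → 2500 → 2000 — 2 2/3 stops lower (darker).
Net: +2/3 −3 1/3 −2 2/3 = −5 1/3 stops.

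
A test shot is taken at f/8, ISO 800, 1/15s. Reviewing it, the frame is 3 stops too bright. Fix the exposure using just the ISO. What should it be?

Overexposed by 3 stops → need 3 stops darker.
ISO: 800 → 400 → 200 → 100.

ISO 100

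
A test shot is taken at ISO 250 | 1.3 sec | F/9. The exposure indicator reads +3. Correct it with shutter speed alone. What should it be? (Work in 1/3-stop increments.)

1/6s

Overexposed by 3 stops → need 3 stops darker.
Shutter speed: 1.3 → 1 → 0.8 → 0.6 → 0.5 → 0.4 → 0.3 → 1/4 → 1/5 → 1/6.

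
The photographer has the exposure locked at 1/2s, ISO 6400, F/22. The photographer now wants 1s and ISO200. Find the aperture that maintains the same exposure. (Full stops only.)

f/5.6

Shutter speed: 1/2 → 1 — 1 stop slower (brighter).
ISO: 6400 → 3200 → 1600 → 800 → 400 → 200 — 5 stops dropped (darker).
Net change so far: 4 stops darker. Offset with the aperture: f/22 → f/16 → f/11 → f/8 → f/5.6.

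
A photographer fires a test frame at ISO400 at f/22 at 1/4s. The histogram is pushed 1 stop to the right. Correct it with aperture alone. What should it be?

Overexposed by 1 stop → need 1 stop darker.
Aperture: f/22 → f/32.

f/32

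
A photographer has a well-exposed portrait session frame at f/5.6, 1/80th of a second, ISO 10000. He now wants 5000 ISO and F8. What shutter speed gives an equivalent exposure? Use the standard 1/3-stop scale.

ISO: 10000 → 8000 → 6400 → 5000 — 1 stop dropped (darker).
Aperture: f/5.6 → f/6.3 → f/7.1 → f/8 — 1 stop narrower (darker).
Net change so far: 2 stops darker. Offset with the shutter speed: 1/80 → 1/60 → 1/50 → 1/40 → 1/30 → 1/25 → 1/20.

1/20s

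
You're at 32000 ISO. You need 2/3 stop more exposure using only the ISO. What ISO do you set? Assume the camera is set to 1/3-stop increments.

ISO 51200

ISO: 32000 → 40000 → 51200 — 2/3 stop higher (brighter).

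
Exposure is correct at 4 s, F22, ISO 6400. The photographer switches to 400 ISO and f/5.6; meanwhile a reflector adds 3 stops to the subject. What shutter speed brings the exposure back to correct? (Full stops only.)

Scene light: 3 stops brighter.
ISO: 6400 → 3200 → 1600 → 800 → 400 — 4 stops lower (darker).
Aperture: f/22 → f/16 → f/11 → f/8 → f/5.6 — 4 stops larger aperture (brighter).
Net so far: 3 stops brighter. Shutter speed: 4 → 2 → 1 → 1/2.

1/2s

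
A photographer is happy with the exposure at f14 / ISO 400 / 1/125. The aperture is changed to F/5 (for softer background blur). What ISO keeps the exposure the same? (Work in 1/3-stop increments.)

ISO 50

Aperture: f/14 → f/13 → f/11 → f/10 → f/9 → f/8 → f/7.1 → f/6.3 → f/5.6 → f/5 — 3 stops larger aperture (brighter).
Need 3 stops darker from the ISO: 400 → 320 → 250 → 200 → 160 → 125 → 100 → 80 → 64 → 50.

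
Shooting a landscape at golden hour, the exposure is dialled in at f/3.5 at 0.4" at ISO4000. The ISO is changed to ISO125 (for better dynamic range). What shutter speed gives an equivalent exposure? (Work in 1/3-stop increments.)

ISO: 4000 → 3200 → 2500 → 2000 → 1600 → 1250 → 1000 → 800 → 640 → 500 → 400 → 320 → 250 → 200 → 160 → 125 — 5 stops lower (darker).
Need 5 stops brighter from the shutter speed: 0.4 → 0.5 → 0.6 → 0.8 → 1 → 1.3 → 1.6 → 2 → 2.5 → 3.2 → 4 → 5 → 6 → 8 → 10 → 13.

13 s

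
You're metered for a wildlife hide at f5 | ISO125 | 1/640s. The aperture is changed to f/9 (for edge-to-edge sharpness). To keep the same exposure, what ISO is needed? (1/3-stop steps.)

Aperture: f/5 → f/5.6 → f/6.3 → f/7.1 → f/8 → f/9 — 1 2/3 stops narrower (darker).
Need 1 2/3 stops brighter from the ISO: 125 → 160 → 200 → 250 → 320 → 400.

ISO 400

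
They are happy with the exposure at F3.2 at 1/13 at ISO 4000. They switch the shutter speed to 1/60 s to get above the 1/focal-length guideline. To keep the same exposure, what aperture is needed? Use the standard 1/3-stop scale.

Shutter speed: 1/13 → 1/15 → 1/20 → 1/25 → 1/30 → 1/40 → 1/50 → 1/60 — 2 1/3 stops faster (darker).
Need 2 1/3 stops brighter from the aperture: f/3.2 → f/2.8 → f/2.5 → f/2.2 → f/2 → f/1.8 → f/1.6 → f/1.4.

f/1.4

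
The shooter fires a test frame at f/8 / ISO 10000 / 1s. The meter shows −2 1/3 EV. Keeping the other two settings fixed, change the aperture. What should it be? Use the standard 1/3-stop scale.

f/3.5

Underexposed by 2 1/3 stops → need 2 1/3 stops brighter.
Aperture: f/8 → f/7.1 → f/6.3 → f/5.6 → f/5 → f/4.5 → f/4 → f/3.5.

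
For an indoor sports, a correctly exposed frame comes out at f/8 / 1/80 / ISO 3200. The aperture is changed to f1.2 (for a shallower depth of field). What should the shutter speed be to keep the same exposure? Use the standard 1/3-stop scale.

1/3200s

Aperture: f/8 → f/7.1 → f/6.3 → f/5.6 → f/5 → f/4.5 → f/4 → f/3.5 → f/3.2 → f/2.8 → f/2.5 → f/2.2 → f/2 → f/1.8 → f/1.6 → f/1.4 → f/1.2 — 5 1/3 stops larger aperture (brighter).
Need 5 1/3 stops darker from the shutter speed: 1/80 → 1/100 → 1/125 → 1/160 → 1/200 → 1/250 → 1/320 → 1/400 → 1/500 → 1/640 → 1/800 → 1/1000 → 1/1250 → 1/1600 → 1/2000 → 1/2500 → 1/3200.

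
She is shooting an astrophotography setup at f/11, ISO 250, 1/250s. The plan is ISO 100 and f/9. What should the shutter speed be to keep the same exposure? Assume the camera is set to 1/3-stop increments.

1/160s

ISO: 250 → 200 → 160 → 125 → 100 — 1 1/3 stops lower (darker).
Aperture: f/11 → f/10 → f/9 — 2/3 stop opened up (brighter).
Net change so far: 2/3 stop darker. Offset with the shutter speed: 1/250 → 1/200 → 1/160.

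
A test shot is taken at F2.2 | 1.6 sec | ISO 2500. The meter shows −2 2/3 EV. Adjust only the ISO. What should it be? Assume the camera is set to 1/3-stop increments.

Underexposed by 2 2/3 stops → need 2 2/3 stops brighter.
ISO: 2500 → 3200 → 4000 → 5000 → 6400 → 8000 → 10000 → 12800 → 16000.

ISO 16000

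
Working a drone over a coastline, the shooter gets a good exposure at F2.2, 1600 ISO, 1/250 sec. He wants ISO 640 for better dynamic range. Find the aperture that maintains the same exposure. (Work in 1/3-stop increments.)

f/1.4

ISO: 1600 → 1250 → 1000 → 800 → 640 — 1 1/3 stops lower (darker).
Need 1 1/3 stops brighter from the aperture: f/2.2 → f/2 → f/1.8 → f/1.6 → f/1.4.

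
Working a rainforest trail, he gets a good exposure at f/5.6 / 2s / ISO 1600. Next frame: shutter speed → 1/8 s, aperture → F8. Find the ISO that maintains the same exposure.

ISO 51200

Shutter speed: 2 → 1 → 1/2 → 1/4 → 1/8 — 4 stops shorter (darker).
Aperture: f/5.6 → f/8 — 1 stop narrower (darker).
Net change so far: 5 stops darker. Offset with the ISO: 1600 → 3200 → 6400 → 12800 → 25600 → 51200.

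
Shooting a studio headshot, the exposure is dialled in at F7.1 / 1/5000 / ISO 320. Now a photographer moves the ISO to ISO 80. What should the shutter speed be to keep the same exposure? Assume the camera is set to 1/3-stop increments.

ISO: 320 → 250 → 200 → 160 → 125 → 100 → 80 — 2 stops dropped (darker).
Need 2 stops brighter from the shutter speed: 1/5000 → 1/4000 → 1/3200 → 1/2500 → 1/2000 → 1/1600 → 1/1250.

1/1250s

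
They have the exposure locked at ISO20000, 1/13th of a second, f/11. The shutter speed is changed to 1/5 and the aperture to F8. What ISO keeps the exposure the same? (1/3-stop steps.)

Shutter speed: 1/13 → 1/10 → 1/8 → 1/6 → 1/5 — 1 1/3 stops longer (brighter).
Aperture: f/11 → f/10 → f/9 → f/8 — 1 stop larger aperture (brighter).
Net change so far: 2 1/3 stops brighter. Offset with the ISO: 20000 → 16000 → 12800 → 10000 → 8000 → 6400 → 5000 → 4000.

ISO 4000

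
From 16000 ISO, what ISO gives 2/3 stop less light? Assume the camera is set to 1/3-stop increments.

ISO 10000

ISO: 16000 → 12800 → 10000 — 2/3 stop lower (darker).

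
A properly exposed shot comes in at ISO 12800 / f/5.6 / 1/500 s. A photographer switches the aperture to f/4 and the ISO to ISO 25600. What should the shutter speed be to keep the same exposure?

1/2000s

Aperture: f/5.6 → f/4 — 1 stop wider (brighter).
ISO: 12800 → 25600 — 1 stop higher (brighter).
Net change so far: 2 stops brighter. Offset with the shutter speed: 1/500 → 1/1000 → 1/2000.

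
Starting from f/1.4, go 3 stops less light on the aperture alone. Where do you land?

f/4

Aperture: f/1.4 → f/2 → f/2.8 → f/4 — 3 stops narrower (darker).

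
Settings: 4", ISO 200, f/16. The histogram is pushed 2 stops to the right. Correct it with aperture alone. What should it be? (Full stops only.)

Overexposed by 2 stops → need 2 stops darker.
Aperture: f/16 → f/22 → f/32.

f/32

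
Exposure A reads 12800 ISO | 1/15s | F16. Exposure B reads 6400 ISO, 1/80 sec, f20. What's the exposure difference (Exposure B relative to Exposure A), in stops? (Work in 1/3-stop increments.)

4 stops darker

Aperture: f/16 → f/18 → f/20 — 2/3 stop stopped down (darker).
Shutter speed: 1/15 → 1/20 → 1/25 → 1/30 → 1/40 → 1/50 → 1/60 → 1/80 — 2 1/3 stops faster (darker).
ISO: 12800 → 10000 → 8000 → 6400 — 1 stop dropped (darker).
Net: −2/3 −2 1/3 −1 = −4 stops.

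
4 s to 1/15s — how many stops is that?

4 → 2 → 1 → 1/2 → 1/4 → 1/8 → 1/15 — count the steps: 6 stops.

6 stops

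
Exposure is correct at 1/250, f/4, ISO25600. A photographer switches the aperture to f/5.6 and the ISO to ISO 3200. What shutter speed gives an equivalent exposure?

1/15s

Aperture: f/4 → f/5.6 — 1 stop narrower (darker).
ISO: 25600 → 12800 → 6400 → 3200 — 3 stops dropped (darker).
Net change so far: 4 stops darker. Offset with the shutter speed: 1/250 → 1/125 → 1/60 → 1/30 → 1/15.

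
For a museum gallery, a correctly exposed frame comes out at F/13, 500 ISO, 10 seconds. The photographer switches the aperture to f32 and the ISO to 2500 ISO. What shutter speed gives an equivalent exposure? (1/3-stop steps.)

13 s

Aperture: f/13 → f/14 → f/16 → f/18 → f/20 → f/22 → f/25 → f/29 → f/32 — 2 2/3 stops narrower (darker).
ISO: 500 → 640 → 800 → 1000 → 1250 → 1600 → 2000 → 2500 — 2 1/3 stops raised (brighter).
Net change so far: 1/3 stop darker. Offset with the shutter speed: 10 → 13.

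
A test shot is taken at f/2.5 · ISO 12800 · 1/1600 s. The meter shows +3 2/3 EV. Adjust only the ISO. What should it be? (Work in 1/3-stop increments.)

ISO 1000

Overexposed by 3 2/3 stops → need 3 2/3 stops darker.
ISO: 12800 → 10000 → 8000 → 6400 → 5000 → 4000 → 3200 → 2500 → 2000 → 1600 → 1250 → 1000.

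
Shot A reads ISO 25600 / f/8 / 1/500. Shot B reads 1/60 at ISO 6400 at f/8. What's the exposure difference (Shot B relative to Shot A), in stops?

Aperture: unchanged.
Shutter speed: 1/500 → 1/250 → 1/125 → 1/60 — 3 stops slower (brighter).
ISO: 25600 → 12800 → 6400 — 2 stops dropped (darker).
Net: +3 −2 = +1 stop.

1 stop brighter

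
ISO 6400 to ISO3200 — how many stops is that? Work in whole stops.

6400 → 3200 — count the steps: 1 stop.

1 stop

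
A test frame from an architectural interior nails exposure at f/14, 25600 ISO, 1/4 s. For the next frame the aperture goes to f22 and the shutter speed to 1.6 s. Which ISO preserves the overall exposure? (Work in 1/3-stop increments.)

ISO 10000

Aperture: f/14 → f/16 → f/18 → f/20 → f/22 — 1 1/3 stops narrower (darker).
Shutter speed: 1/4 → 0.3 → 0.4 → 0.5 → 0.6 → 0.8 → 1 → 1.3 → 1.6 — 2 2/3 stops longer (brighter).
Net change so far: 1 1/3 stops brighter. Offset with the ISO: 25600 → 20000 → 16000 → 12800 → 10000.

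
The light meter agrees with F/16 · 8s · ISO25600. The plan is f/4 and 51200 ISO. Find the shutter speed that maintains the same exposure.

Aperture: f/16 → f/11 → f/8 → f/5.6 → f/4 — 4 stops opened up (brighter).
ISO: 25600 → 51200 — 1 stop higher (brighter).
Net change so far: 5 stops brighter. Offset with the shutter speed: 8 → 4 → 2 → 1 → 1/2 → 1/4.

1/4s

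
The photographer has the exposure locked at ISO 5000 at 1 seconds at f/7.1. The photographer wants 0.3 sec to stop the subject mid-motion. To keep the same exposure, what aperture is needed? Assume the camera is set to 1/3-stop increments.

Shutter speed: 1 → 0.8 → 0.6 → 0.5 → 0.4 → 0.3 — 1 2/3 stops faster (darker).
Need 1 2/3 stops brighter from the aperture: f/7.1 → f/6.3 → f/5.6 → f/5 → f/4.5 → f/4.

f/4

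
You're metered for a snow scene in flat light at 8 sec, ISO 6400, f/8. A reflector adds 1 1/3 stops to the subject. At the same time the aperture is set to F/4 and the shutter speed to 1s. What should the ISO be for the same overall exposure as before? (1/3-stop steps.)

Scene light: 1 1/3 stops brighter.
Aperture: f/8 → f/7.1 → f/6.3 → f/5.6 → f/5 → f/4.5 → f/4 — 2 stops larger aperture (brighter).
Shutter speed: 8 → 6 → 5 → 4 → 3.2 → 2.5 → 2 → 1.6 → 1.3 → 1 — 3 stops faster (darker).
Net so far: 1/3 stop brighter. ISO: 6400 → 5000.

ISO 5000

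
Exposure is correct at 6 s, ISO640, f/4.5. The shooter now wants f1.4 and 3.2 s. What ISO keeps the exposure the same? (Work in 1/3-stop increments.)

Aperture: f/4.5 → f/4 → f/3.5 → f/3.2 → f/2.8 → f/2.5 → f/2.2 → f/2 → f/1.8 → f/1.6 → f/1.4 — 3 1/3 stops opened up (brighter).
Shutter speed: 6 → 5 → 4 → 3.2 — 1 stop shorter (darker).
Net change so far: 2 1/3 stops brighter. Offset with the ISO: 640 → 500 → 400 → 320 → 250 → 200 → 160 → 125.

ISO 125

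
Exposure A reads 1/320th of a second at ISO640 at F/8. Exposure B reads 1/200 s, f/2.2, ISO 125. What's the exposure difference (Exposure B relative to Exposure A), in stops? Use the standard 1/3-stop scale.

Aperture: f/8 → f/7.1 → f/6.3 → f/5.6 → f/5 → f/4.5 → f/4 → f/3.5 → f/3.2 → f/2.8 → f/2.5 → f/2.2 — 3 2/3 stops opened up (brighter).
Shutter speed: 1/320 → 1/250 → 1/200 — 2/3 stop longer (brighter).
ISO: 640 → 500 → 400 → 320 → 250 → 200 → 160 → 125 — 2 1/3 stops lower (darker).
Net: +3 2/3 +2/3 −2 1/3 = +2 stops.

2 stops brighter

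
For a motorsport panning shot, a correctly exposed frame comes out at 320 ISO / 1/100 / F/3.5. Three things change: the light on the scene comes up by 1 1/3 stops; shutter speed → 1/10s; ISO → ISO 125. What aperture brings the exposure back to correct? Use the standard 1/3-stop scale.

Scene light: 1 1/3 stops brighter.
Shutter speed: 1/100 → 1/80 → 1/60 → 1/50 → 1/40 → 1/30 → 1/25 → 1/20 → 1/15 → 1/13 → 1/10 — 3 1/3 stops slower (brighter).
ISO: 320 → 250 → 200 → 160 → 125 — 1 1/3 stops lower (darker).
Net so far: 3 1/3 stops brighter. Aperture: f/3.5 → f/4 → f/4.5 → f/5 → f/5.6 → f/6.3 → f/7.1 → f/8 → f/9 → f/10 → f/11.

f/11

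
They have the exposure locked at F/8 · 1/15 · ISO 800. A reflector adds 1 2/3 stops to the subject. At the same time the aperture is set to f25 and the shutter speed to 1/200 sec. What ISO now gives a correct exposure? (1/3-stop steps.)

Scene light: 1 2/3 stops brighter.
Aperture: f/8 → f/9 → f/10 → f/11 → f/13 → f/14 → f/16 → f/18 → f/20 → f/22 → f/25 — 3 1/3 stops stopped down (darker).
Shutter speed: 1/15 → 1/20 → 1/25 → 1/30 → 1/40 → 1/50 → 1/60 → 1/80 → 1/100 → 1/125 → 1/160 → 1/200 — 3 2/3 stops shorter (darker).
Net so far: 5 1/3 stops darker. ISO: 800 → 1000 → 1250 → 1600 → 2000 → 2500 → 3200 → 4000 → 5000 → 6400 → 8000 → 10000 → 12800 → 16000 → 20000 → 25600 → 32000.

ISO 32000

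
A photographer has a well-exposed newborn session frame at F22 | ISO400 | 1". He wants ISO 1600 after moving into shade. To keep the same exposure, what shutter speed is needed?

ISO: 400 → 800 → 1600 — 2 stops raised (brighter).
Need 2 stops darker from the shutter speed: 1 → 1/2 → 1/4.

1/4s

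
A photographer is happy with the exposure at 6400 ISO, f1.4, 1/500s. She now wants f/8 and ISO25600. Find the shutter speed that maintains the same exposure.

1/60s

Aperture: f/1.4 → f/2 → f/2.8 → f/4 → f/5.6 → f/8 — 5 stops stopped down (darker).
ISO: 6400 → 12800 → 25600 — 2 stops raised (brighter).
Net change so far: 3 stops darker. Offset with the shutter speed: 1/500 → 1/250 → 1/125 → 1/60.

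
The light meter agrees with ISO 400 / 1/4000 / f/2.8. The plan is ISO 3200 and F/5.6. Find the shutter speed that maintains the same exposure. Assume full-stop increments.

1/8000s

ISO: 400 → 800 → 1600 → 3200 — 3 stops raised (brighter).
Aperture: f/2.8 → f/4 → f/5.6 — 2 stops narrower (darker).
Net change so far: 1 stop brighter. Offset with the shutter speed: 1/4000 → 1/8000.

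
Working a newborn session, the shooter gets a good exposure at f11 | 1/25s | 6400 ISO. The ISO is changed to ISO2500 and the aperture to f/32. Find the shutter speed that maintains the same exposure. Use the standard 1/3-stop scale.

0.8 s

ISO: 6400 → 5000 → 4000 → 3200 → 2500 — 1 1/3 stops dropped (darker).
Aperture: f/11 → f/13 → f/14 → f/16 → f/18 → f/20 → f/22 → f/25 → f/29 → f/32 — 3 stops smaller aperture (darker).
Net change so far: 4 1/3 stops darker. Offset with the shutter speed: 1/25 → 1/20 → 1/15 → 1/13 → 1/10 → 1/8 → 1/6 → 1/5 → 1/4 → 0.3 → 0.4 → 0.5 → 0.6 → 0.8.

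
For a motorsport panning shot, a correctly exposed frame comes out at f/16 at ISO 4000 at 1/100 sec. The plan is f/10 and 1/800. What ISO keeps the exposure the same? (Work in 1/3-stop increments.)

Aperture: f/16 → f/14 → f/13 → f/11 → f/10 — 1 1/3 stops opened up (brighter).
Shutter speed: 1/100 → 1/125 → 1/160 → 1/200 → 1/250 → 1/320 → 1/400 → 1/500 → 1/640 → 1/800 — 3 stops shorter (darker).
Net change so far: 1 2/3 stops darker. Offset with the ISO: 4000 → 5000 → 6400 → 8000 → 10000 → 12800.

ISO 12800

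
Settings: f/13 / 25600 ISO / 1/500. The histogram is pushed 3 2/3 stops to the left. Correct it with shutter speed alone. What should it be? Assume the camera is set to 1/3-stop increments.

Underexposed by 3 2/3 stops → need 3 2/3 stops brighter.
Shutter speed: 1/500 → 1/400 → 1/320 → 1/250 → 1/200 → 1/160 → 1/125 → 1/100 → 1/80 → 1/60 → 1/50 → 1/40.

1/40s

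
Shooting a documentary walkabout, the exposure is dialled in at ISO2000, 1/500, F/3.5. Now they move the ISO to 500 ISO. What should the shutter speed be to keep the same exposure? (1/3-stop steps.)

ISO: 2000 → 1600 → 1250 → 1000 → 800 → 640 → 500 — 2 stops dropped (darker).
Need 2 stops brighter from the shutter speed: 1/500 → 1/400 → 1/320 → 1/250 → 1/200 → 1/160 → 1/125.

1/125s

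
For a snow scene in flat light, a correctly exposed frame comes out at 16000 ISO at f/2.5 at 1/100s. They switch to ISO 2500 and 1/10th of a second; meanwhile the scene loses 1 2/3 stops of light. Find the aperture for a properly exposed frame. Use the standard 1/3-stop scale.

Scene light: 1 2/3 stops darker.
ISO: 16000 → 12800 → 10000 → 8000 → 6400 → 5000 → 4000 → 3200 → 2500 — 2 2/3 stops dropped (darker).
Shutter speed: 1/100 → 1/80 → 1/60 → 1/50 → 1/40 → 1/30 → 1/25 → 1/20 → 1/15 → 1/13 → 1/10 — 3 1/3 stops slower (brighter).
Net so far: 1 stop darker. Aperture: f/2.5 → f/2.2 → f/2 → f/1.8.

f/1.8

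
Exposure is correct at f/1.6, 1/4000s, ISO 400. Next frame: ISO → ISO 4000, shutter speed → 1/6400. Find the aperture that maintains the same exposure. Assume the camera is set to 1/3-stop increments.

f/4

ISO: 400 → 500 → 640 → 800 → 1000 → 1250 → 1600 → 2000 → 2500 → 3200 → 4000 — 3 1/3 stops raised (brighter).
Shutter speed: 1/4000 → 1/5000 → 1/6400 — 2/3 stop shorter (darker).
Net change so far: 2 2/3 stops brighter. Offset with the aperture: f/1.6 → f/1.8 → f/2 → f/2.2 → f/2.5 → f/2.8 → f/3.2 → f/3.5 → f/4.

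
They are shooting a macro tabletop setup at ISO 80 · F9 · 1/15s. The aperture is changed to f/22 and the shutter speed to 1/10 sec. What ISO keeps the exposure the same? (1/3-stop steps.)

ISO 320

Aperture: f/9 → f/10 → f/11 → f/13 → f/14 → f/16 → f/18 → f/20 → f/22 — 2 2/3 stops smaller aperture (darker).
Shutter speed: 1/15 → 1/13 → 1/10 — 2/3 stop slower (brighter).
Net change so far: 2 stops darker. Offset with the ISO: 80 → 100 → 125 → 160 → 200 → 250 → 320.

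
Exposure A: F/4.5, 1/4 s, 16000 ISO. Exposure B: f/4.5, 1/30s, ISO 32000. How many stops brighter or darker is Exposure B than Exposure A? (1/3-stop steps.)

2 stops darker

Aperture: unchanged.
Shutter speed: 1/4 → 1/5 → 1/6 → 1/8 → 1/10 → 1/13 → 1/15 → 1/20 → 1/25 → 1/30 — 3 stops faster (darker).
ISO: 16000 → 20000 → 25600 → 32000 — 1 stop raised (brighter).
Net: −3 +1 = −2 stops.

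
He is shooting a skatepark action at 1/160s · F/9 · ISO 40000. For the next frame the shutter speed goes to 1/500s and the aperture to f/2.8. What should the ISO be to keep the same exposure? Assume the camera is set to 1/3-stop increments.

Shutter speed: 1/160 → 1/200 → 1/250 → 1/320 → 1/400 → 1/500 — 1 2/3 stops faster (darker).
Aperture: f/9 → f/8 → f/7.1 → f/6.3 → f/5.6 → f/5 → f/4.5 → f/4 → f/3.5 → f/3.2 → f/2.8 — 3 1/3 stops opened up (brighter).
Net change so far: 1 2/3 stops brighter. Offset with the ISO: 40000 → 32000 → 25600 → 20000 → 16000 → 12800.

ISO 12800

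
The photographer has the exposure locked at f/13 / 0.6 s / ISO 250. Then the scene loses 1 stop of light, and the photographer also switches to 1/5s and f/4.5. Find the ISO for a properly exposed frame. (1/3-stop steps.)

ISO 200

Scene light: 1 stop darker.
Shutter speed: 0.6 → 0.5 → 0.4 → 0.3 → 1/4 → 1/5 — 1 2/3 stops shorter (darker).
Aperture: f/13 → f/11 → f/10 → f/9 → f/8 → f/7.1 → f/6.3 → f/5.6 → f/5 → f/4.5 — 3 stops opened up (brighter).
Net so far: 1/3 stop brighter. ISO: 250 → 200.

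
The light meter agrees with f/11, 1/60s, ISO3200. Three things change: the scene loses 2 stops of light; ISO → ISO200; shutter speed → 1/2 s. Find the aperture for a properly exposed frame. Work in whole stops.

Scene light: 2 stops darker.
ISO: 3200 → 1600 → 800 → 400 → 200 — 4 stops dropped (darker).
Shutter speed: 1/60 → 1/30 → 1/15 → 1/8 → 1/4 → 1/2 — 5 stops slower (brighter).
Net so far: 1 stop darker. Aperture: f/11 → f/8.

f/8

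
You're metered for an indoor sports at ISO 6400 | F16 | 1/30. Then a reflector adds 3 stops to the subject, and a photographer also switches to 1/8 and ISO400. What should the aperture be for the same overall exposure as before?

Scene light: 3 stops brighter.
Shutter speed: 1/30 → 1/15 → 1/8 — 2 stops slower (brighter).
ISO: 6400 → 3200 → 1600 → 800 → 400 — 4 stops dropped (darker).
Net so far: 1 stop brighter. Aperture: f/16 → f/22.

f/22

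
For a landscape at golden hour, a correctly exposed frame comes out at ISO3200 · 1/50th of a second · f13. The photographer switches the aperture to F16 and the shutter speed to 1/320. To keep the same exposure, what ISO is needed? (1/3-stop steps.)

Aperture: f/13 → f/14 → f/16 — 2/3 stop narrower (darker).
Shutter speed: 1/50 → 1/60 → 1/80 → 1/100 → 1/125 → 1/160 → 1/200 → 1/250 → 1/320 — 2 2/3 stops shorter (darker).
Net change so far: 3 1/3 stops darker. Offset with the ISO: 3200 → 4000 → 5000 → 6400 → 8000 → 10000 → 12800 → 16000 → 20000 → 25600 → 32000.

ISO 32000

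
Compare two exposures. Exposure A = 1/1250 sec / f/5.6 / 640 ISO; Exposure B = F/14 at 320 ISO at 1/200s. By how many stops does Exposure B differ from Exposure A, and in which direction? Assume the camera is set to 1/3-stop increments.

Aperture: f/5.6 → f/6.3 → f/7.1 → f/8 → f/9 → f/10 → f/11 → f/13 → f/14 — 2 2/3 stops smaller aperture (darker).
Shutter speed: 1/1250 → 1/1000 → 1/800 → 1/640 → 1/500 → 1/400 → 1/320 → 1/250 → 1/200 — 2 2/3 stops slower (brighter).
ISO: 640 → 500 → 400 → 320 — 1 stop lower (darker).
Net: −2 2/3 +2 2/3 −1 = −1 stop.

1 stop darker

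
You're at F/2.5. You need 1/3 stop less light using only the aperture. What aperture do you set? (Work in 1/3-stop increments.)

Aperture: f/2.5 → f/2.8 — 1/3 stop smaller aperture (darker).

f/2.8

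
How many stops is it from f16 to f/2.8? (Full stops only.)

f/16 → f/11 → f/8 → f/5.6 → f/4 → f/2.8 — count the steps: 5 stops.

5 stops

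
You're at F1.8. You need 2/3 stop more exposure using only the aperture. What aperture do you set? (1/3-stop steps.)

f/1.4

Aperture: f/1.8 → f/1.6 → f/1.4 — 2/3 stop opened up (brighter).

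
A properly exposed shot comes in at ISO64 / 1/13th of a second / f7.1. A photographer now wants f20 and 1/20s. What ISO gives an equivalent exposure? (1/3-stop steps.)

ISO 800

Aperture: f/7.1 → f/8 → f/9 → f/10 → f/11 → f/13 → f/14 → f/16 → f/18 → f/20 — 3 stops smaller aperture (darker).
Shutter speed: 1/13 → 1/15 → 1/20 — 2/3 stop shorter (darker).
Net change so far: 3 2/3 stops darker. Offset with the ISO: 64 → 80 → 100 → 125 → 160 → 200 → 250 → 320 → 400 → 500 → 640 → 800.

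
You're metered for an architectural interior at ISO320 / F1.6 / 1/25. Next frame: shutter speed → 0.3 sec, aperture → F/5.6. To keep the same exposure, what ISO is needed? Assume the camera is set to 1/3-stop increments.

Shutter speed: 1/25 → 1/20 → 1/15 → 1/13 → 1/10 → 1/8 → 1/6 → 1/5 → 1/4 → 0.3 — 3 stops slower (brighter).
Aperture: f/1.6 → f/1.8 → f/2 → f/2.2 → f/2.5 → f/2.8 → f/3.2 → f/3.5 → f/4 → f/4.5 → f/5 → f/5.6 — 3 2/3 stops smaller aperture (darker).
Net change so far: 2/3 stop darker. Offset with the ISO: 320 → 400 → 500.

ISO 500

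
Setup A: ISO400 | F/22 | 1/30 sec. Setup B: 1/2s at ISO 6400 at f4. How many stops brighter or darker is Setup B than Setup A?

13 stops brighter

Aperture: f/22 → f/16 → f/11 → f/8 → f/5.6 → f/4 — 5 stops opened up (brighter).
Shutter speed: 1/30 → 1/15 → 1/8 → 1/4 → 1/2 — 4 stops slower (brighter).
ISO: 400 → 800 → 1600 → 3200 → 6400 — 4 stops raised (brighter).
Net: +5 +4 +4 = +13 stops.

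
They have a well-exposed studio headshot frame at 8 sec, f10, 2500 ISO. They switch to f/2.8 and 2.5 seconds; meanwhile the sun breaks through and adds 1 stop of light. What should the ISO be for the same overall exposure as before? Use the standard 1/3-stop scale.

ISO 320

Scene light: 1 stop brighter.
Aperture: f/10 → f/9 → f/8 → f/7.1 → f/6.3 → f/5.6 → f/5 → f/4.5 → f/4 → f/3.5 → f/3.2 → f/2.8 — 3 2/3 stops wider (brighter).
Shutter speed: 8 → 6 → 5 → 4 → 3.2 → 2.5 — 1 2/3 stops faster (darker).
Net so far: 3 stops brighter. ISO: 2500 → 2000 → 1600 → 1250 → 1000 → 800 → 640 → 500 → 400 → 320.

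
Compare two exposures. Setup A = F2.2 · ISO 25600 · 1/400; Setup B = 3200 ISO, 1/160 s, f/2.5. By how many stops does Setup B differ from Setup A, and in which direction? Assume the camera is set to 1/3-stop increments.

2 stops darker

Aperture: f/2.2 → f/2.5 — 1/3 stop stopped down (darker).
Shutter speed: 1/400 → 1/320 → 1/250 → 1/200 → 1/160 — 1 1/3 stops slower (brighter).
ISO: 25600 → 20000 → 16000 → 12800 → 10000 → 8000 → 6400 → 5000 → 4000 → 3200 — 3 stops lower (darker).
Net: −1/3 +1 1/3 −3 = −2 stops.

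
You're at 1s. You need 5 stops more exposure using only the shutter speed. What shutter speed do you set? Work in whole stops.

Shutter speed: 1 → 2 → 4 → 8 → 15 → 30 — 5 stops slower (brighter).

30 s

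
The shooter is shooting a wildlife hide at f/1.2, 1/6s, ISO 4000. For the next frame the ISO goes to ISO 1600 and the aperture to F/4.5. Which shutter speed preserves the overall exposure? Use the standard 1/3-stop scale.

ISO: 4000 → 3200 → 2500 → 2000 → 1600 — 1 1/3 stops lower (darker).
Aperture: f/1.2 → f/1.4 → f/1.6 → f/1.8 → f/2 → f/2.2 → f/2.5 → f/2.8 → f/3.2 → f/3.5 → f/4 → f/4.5 — 3 2/3 stops smaller aperture (darker).
Net change so far: 5 stops darker. Offset with the shutter speed: 1/6 → 1/5 → 1/4 → 0.3 → 0.4 → 0.5 → 0.6 → 0.8 → 1 → 1.3 → 1.6 → 2 → 2.5 → 3.2 → 4 → 5.

5 s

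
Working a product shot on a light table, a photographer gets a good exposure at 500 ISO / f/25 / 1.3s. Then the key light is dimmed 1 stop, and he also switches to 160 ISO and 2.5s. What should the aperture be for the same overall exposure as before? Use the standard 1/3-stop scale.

Scene light: 1 stop darker.
ISO: 500 → 400 → 320 → 250 → 200 → 160 — 1 2/3 stops lower (darker).
Shutter speed: 1.3 → 1.6 → 2 → 2.5 — 1 stop slower (brighter).
Net so far: 1 2/3 stops darker. Aperture: f/25 → f/22 → f/20 → f/18 → f/16 → f/14.

f/14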